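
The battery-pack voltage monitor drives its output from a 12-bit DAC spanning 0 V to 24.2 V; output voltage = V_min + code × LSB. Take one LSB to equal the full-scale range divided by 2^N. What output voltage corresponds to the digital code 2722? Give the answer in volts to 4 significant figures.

16.08 V

Span = 24.2 V. LSB = 24.2 V / 2^12.
V_out = V_min + code × LSB = 0 V + 2722 × 24.2 V / 4096
      = 0 V + 16.0821 V = 16.0821 V.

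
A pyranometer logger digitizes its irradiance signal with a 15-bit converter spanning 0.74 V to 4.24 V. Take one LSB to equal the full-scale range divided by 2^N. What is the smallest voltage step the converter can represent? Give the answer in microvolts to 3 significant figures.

107 µV

The full-scale span is 4.24 − (0.74) = 3.5 V.
2^15 = 32768 levels.
LSB = 3.5 V ÷ 2^15 = 3.5/32768 V = 107 µV.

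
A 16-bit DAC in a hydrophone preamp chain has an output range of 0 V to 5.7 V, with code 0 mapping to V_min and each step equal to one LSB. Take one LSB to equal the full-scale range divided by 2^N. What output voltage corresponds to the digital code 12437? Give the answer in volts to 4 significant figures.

Range is 5.7 V. LSB = 5.7 V / 2^16.
V_out = 0 + 12437 × (5.7/65536) V
      = 0 + 1.08171 = 1.08171 V.

1.082 V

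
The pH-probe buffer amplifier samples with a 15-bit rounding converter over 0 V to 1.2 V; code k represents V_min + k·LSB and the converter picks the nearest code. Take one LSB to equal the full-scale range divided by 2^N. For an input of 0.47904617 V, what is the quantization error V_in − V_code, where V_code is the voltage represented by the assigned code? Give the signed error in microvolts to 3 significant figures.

Range is 1.2 V. LSB = 1.2 V / 2^15 ≈ 36.62 µV.
Position in LSBs: (0.47904617 − (0)) × 32768/1.2 = 13081.1541; rounding gives k = 13081.
Reconstructed level: 0 + 13081 × 1.2/32768 V = 0.47904052734 V.
e = 0.47904617 − (0.47904052734) = +5.64 µV.

+5.64 µV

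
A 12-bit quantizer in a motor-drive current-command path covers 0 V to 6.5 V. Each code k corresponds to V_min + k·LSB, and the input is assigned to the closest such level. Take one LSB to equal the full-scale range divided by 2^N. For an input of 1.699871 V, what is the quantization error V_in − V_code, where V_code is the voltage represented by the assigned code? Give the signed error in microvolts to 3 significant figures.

+286 µV

V_FS = 6.5 V. LSB = 6.5 V / 2^12 ≈ 1.587 mV.
Position in LSBs: (1.699871 − (0)) × 4096/6.5 = 1071.1802; rounding gives k = 1071.
V_code = V_min + k × range/2^12 = 0 + 1071 × 6.5/4096 = 1.699584961 V.
e = 1.699871 − (1.699584961) = +286 µV.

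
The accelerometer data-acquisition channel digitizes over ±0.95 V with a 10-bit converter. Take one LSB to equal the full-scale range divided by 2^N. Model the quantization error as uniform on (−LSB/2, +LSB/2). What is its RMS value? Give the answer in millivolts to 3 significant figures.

0.536 mV

Full-scale range = 0.95 V − (-0.95 V) = 1.9 V.
Step size = 1.9/1024 V = 1.8555 mV.
For a uniform distribution on [−LSB/2, +LSB/2], V_rms = LSB/√12 = 1.8555 mV/3.4641 = 0.536 mV.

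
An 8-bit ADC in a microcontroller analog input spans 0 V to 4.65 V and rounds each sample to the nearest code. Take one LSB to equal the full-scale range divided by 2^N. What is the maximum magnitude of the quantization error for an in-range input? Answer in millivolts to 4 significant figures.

9.082 mV

V_FS = 4.65 V.
Step size = 4.65/256 V = 18.1641 mV.
|e|_max = LSB/2 = 9.082 mV.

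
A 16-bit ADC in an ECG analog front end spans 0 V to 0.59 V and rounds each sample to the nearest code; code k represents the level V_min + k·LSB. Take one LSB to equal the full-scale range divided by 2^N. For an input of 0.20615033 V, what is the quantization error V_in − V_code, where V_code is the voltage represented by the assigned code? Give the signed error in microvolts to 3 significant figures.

Range is 0.59 V. LSB = 0.59 V / 2^16 ≈ 9.003 µV.
(0.20615033 − (0)) / LSB = 0.20615033 × 65536/0.59 = 22898.7594. Nearest integer: k = 22899.
V_code = 0 + (22899/65536) × 0.59 = 0.20615249634 V.
V_in − V_code = 0.20615033 − (0.20615249634) = −2.17 µV.

−2.17 µV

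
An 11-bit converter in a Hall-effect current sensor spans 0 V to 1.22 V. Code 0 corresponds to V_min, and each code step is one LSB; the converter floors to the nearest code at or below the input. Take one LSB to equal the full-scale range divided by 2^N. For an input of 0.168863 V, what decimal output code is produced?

283

V_FS = 1.22 V. LSB = 1.22 V / 2^11 ≈ 0.5957 mV.
code = ⌊(V_in − V_min)/LSB⌋ = ⌊(V_in − V_min) × 2^11 / range⌋
     = ⌊(0.168863 − (0)) × 2048 / 1.22⌋ = ⌊0.168863 × 2048/1.22⌋
     = ⌊283.468⌋ = 283.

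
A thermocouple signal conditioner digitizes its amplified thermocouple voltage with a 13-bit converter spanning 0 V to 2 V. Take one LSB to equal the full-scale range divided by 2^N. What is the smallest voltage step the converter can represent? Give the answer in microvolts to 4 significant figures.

V_FS = 2 V.
There are 2^13 = 8192 steps.
LSB = 2 V / 2^13 = 244.1 µV.

244.1 µV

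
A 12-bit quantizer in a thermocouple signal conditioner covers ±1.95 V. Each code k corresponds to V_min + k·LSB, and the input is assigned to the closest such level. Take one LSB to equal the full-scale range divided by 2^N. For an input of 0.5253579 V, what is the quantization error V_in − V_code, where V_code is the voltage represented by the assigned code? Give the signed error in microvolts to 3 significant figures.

Span: 1.95 V − (-1.95 V) = 3.9 V. LSB = 3.9 V / 2^12 ≈ 0.9521 mV.
(0.5253579 − (-1.95)) / LSB = 2.4753579 × 4096/3.9 = 2599.7605. Nearest integer: k = 2600.
V_code = V_min + k × range/2^12 = -1.95 + 2600 × 3.9/4096 = 0.5255859375 V.
V_in − V_code = 0.5253579 − (0.5255859375) = −228 µV.

−228 µV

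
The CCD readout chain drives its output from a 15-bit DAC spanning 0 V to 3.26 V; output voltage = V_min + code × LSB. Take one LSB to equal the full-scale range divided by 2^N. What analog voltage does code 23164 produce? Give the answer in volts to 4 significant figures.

2.305 V

Range is 3.26 V. LSB = 3.26 V / 2^15.
V_out = 0 + 23164 × (3.26/32768) V
      = 0 + 2.30452 = 2.30452 V.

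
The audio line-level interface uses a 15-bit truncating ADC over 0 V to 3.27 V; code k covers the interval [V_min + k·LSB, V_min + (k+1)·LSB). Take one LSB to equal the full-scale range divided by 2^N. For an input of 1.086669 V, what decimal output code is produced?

Range is 3.27 V. LSB = 3.27 V / 2^15 ≈ 99.79 µV.
(V_in − V_min) × 2^15/range = (1.086669 − (0)) × 32768/3.27 = 10889.287.
Floor → code = 10889.

10889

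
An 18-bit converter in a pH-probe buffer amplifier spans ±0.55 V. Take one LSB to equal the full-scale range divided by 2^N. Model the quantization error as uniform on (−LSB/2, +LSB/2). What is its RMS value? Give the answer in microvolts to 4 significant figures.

1.211 µV

Full-scale range = 0.55 V − (-0.55 V) = 1.1 V.
One LSB is 1.1 V / 262144 = 4.19617 µV.
For a uniform distribution on [−LSB/2, +LSB/2], V_rms = LSB/√12 = 4.19617 µV/3.4641 = 1.211 µV.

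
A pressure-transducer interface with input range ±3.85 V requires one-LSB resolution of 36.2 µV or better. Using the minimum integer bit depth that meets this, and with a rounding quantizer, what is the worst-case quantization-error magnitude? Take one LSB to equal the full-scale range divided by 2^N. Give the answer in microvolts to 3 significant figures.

The full-scale span is 3.85 − (-3.85) = 7.7 V.
Levels needed ≥ 7.7/36.2 µV = 212700. 2^18 = 262144 suffices, so N_min = 18.
LSB = 7.7 V ÷ 2^18 = 7.7/262144 V = 29.373 µV.
Max error for round-to-nearest is LSB/2 = 14.7 µV.

14.7 µV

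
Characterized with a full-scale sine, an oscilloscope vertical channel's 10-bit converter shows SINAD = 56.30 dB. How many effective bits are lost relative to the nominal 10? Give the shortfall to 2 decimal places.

ENOB = (SINAD − 1.76)/6.02 = (56.30 − 1.76)/6.02 = 9.0598 bits.
Lost resolution: 10 − 9.0598 = 0.9402 bits.

0.94 bits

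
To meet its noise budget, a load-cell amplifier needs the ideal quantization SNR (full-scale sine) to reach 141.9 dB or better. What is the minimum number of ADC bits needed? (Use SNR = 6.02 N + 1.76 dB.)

6.02 N + 1.76 ≥ 141.9 gives N ≥ 23.279, so the minimum integer is 24.

24 bits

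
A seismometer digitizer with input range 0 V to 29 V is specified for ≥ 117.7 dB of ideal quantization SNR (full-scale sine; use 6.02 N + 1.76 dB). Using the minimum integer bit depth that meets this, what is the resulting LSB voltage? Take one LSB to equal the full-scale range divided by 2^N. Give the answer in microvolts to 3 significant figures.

27.7 µV

Full-scale range = 29 V.
N ≥ (117.7 − 1.76)/6.02 = 19.259 → N_min = 20.
One LSB is 29 V / 1048576 = 27.7 µV.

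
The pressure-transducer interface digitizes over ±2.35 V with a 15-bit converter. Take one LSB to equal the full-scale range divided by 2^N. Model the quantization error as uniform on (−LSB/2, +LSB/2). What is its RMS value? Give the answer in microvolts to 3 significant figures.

41.4 µV

Span: 2.35 V − (-2.35 V) = 4.7 V.
LSB = 4.7 V / 2^15 = 143.43 µV.
RMS of a uniform error over width LSB is LSB/√12 = 41.4 µV.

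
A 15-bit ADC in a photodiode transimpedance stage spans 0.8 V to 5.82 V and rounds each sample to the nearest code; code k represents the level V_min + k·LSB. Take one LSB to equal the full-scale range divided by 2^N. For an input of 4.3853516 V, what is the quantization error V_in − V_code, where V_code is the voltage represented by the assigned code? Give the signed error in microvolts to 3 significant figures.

+53.1 µV

Span: 5.82 V − (0.8 V) = 5.02 V. LSB = 5.02 V / 2^15 ≈ 153.2 µV.
(V_in − V_min)/LSB = (4.3853516 − (0.8)) × 32768/5.02 = 23403.3469 → nearest code k = 23403.
V_code = 0.8 + (23403/32768) × 5.02 = 4.3852984619 V.
Error = V_in − V_code = 4.3853516 − (4.3852984619) = +53.1 µV.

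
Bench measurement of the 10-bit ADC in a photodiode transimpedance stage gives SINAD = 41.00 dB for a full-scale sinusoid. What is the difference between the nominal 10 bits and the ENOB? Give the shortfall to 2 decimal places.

N_eff = (41.00 − 1.76)/6.02 = 6.5183 bits.
Shortfall = 10 − 6.5183 = 3.4817 bits.

3.48 bits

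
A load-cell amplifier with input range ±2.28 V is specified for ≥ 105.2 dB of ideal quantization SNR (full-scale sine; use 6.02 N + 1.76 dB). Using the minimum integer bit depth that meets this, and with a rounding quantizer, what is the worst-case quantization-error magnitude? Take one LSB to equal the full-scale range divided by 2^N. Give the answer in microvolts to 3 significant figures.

8.70 µV

Range = 2.28 − (-2.28) = 4.56 V.
Required N = ⌈(105.2 − 1.76)/6.02⌉ = ⌈17.183⌉ = 18.
One LSB is 4.56 V / 262144 = 17.395 µV.
Max error for round-to-nearest is LSB/2 = 8.70 µV.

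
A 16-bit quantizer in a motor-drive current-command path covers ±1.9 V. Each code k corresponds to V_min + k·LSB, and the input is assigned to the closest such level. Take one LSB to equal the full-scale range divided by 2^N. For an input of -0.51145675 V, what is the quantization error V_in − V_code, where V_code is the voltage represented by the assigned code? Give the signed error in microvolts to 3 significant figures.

The full-scale span is 1.9 − (-1.9) = 3.8 V. LSB = 3.8 V / 2^16 ≈ 57.98 µV.
(V_in − V_min)/LSB = (-0.51145675 − (-1.9)) × 65536/3.8 = 23947.2554 → nearest code k = 23947.
V_code = V_min + k × range/2^16 = -1.9 + 23947 × 3.8/65536 = -0.51147155762 V.
Error = V_in − V_code = -0.51145675 − (-0.51147155762) = +14.8 µV.

+14.8 µV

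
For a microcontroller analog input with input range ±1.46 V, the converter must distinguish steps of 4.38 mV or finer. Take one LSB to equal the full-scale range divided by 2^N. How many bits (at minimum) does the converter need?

10 bits

Span: 1.46 V − (-1.46 V) = 2.92 V.
2.92 V / 4.38 mV = 666.7. Since 2^9 = 512 and 2^10 = 1024, N = 10.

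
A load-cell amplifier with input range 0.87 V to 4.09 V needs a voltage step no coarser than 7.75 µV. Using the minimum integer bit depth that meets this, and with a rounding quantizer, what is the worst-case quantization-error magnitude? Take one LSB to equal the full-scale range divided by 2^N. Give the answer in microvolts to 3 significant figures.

3.07 µV

Full-scale range = 4.09 V − (0.87 V) = 3.22 V.
3.22 V / 7.75 µV = 415500. Since 2^18 = 262144 and 2^19 = 524288, N = 19.
One LSB is 3.22 V / 524288 = 6.1417 µV.
Half an LSB is 3.07 µV.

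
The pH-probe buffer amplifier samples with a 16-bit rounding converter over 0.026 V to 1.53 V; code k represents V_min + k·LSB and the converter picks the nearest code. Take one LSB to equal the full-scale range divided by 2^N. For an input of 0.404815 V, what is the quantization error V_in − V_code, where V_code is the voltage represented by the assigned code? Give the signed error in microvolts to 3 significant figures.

−7.75 µV

Full-scale range = 1.53 V − (0.026 V) = 1.504 V. LSB = 1.504 V / 2^16 ≈ 22.95 µV.
(V_in − V_min)/LSB = (0.404815 − (0.026)) × 65536/1.504 = 16506.6621 → nearest code k = 16507.
V_code = V_min + k × range/2^16 = 0.026 + 16507 × 1.504/65536 = 0.40482275391 V.
V_in − V_code = 0.404815 − (0.40482275391) = −7.75 µV.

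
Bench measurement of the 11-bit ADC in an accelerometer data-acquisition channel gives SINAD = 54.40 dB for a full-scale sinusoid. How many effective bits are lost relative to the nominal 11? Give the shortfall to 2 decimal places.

2.26 bits

N_eff = (54.40 − 1.76)/6.02 = 8.7442 bits.
11 − 8.7442 = 2.26 bits below nominal.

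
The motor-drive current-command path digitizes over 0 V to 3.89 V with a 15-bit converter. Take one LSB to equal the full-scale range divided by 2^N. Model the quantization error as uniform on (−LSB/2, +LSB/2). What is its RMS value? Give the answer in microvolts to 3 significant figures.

34.3 µV

Full-scale range = 3.89 V.
LSB = 3.89 V / 2^15 = 118.71 µV.
For a uniform distribution on [−LSB/2, +LSB/2], V_rms = LSB/√12 = 118.71 µV/3.4641 = 34.3 µV.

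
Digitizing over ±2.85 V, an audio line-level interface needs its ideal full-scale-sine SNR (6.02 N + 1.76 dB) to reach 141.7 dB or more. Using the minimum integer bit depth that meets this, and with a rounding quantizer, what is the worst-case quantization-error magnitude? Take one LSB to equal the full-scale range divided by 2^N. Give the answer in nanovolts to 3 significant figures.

Full-scale range = 2.85 V − (-2.85 V) = 5.7 V.
Solving 6.02 N ≥ 141.7 − 1.76: N ≥ 23.246. Round up → N = 24.
One LSB is 5.7 V / 16777216 = 339.75 nV.
Max error for round-to-nearest is LSB/2 = 170 nV.

170 nV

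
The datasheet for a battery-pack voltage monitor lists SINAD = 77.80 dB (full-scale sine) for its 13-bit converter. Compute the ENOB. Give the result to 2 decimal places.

(77.80 − 1.76) / 6.02 = 76.04/6.02 = 12.6312 effective bits.

12.63 bits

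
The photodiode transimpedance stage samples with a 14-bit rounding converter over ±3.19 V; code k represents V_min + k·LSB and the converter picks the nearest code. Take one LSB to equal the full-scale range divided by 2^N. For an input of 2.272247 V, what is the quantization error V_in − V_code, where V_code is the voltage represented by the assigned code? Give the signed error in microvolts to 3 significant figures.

The full-scale span is 3.19 − (-3.19) = 6.38 V. LSB = 6.38 V / 2^14 ≈ 389.4 µV.
(2.272247 − (-3.19)) / LSB = 5.462247 × 16384/6.38 = 14027.1873. Nearest integer: k = 14027.
Reconstructed level: -3.19 + 14027 × 6.38/16384 V = 2.2721740723 V.
Error = V_in − V_code = 2.272247 − (2.2721740723) = +72.9 µV.

+72.9 µV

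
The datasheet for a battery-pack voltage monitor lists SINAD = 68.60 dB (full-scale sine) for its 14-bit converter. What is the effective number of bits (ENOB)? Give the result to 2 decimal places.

11.10 bits

ENOB = (68.60 − 1.76)/6.02 = 11.1030 bits.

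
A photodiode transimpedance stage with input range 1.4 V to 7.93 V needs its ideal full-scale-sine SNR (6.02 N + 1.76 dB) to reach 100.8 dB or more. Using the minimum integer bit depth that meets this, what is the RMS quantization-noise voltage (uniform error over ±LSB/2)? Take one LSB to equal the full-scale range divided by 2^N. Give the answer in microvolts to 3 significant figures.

The full-scale span is 7.93 − (1.4) = 6.53 V.
N ≥ (100.8 − 1.76)/6.02 = 16.452 → N_min = 17.
LSB = 6.53 V / 2^17 = 49.820 µV.
V_rms = LSB/√12 = 14.4 µV.

14.4 µV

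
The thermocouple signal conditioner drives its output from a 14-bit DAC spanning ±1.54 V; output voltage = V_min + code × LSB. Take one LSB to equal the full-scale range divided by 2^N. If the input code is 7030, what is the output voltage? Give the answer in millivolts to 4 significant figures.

Span: 1.54 V − (-1.54 V) = 3.08 V. LSB = 3.08 V / 2^14.
V_out = V_min + code × LSB = -1.54 V + 7030 × 3.08 V / 16384
      = -1.54 + 1.32156 = -0.218442 V.

-218.4 mV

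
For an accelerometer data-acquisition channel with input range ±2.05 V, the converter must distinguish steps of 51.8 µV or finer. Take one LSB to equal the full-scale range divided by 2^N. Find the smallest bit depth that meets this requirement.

Full-scale range = 2.05 V − (-2.05 V) = 4.1 V.
Need 2^N ≥ 4.1 V / 51.8 µV = 79150 → N_min = 17.

17 bits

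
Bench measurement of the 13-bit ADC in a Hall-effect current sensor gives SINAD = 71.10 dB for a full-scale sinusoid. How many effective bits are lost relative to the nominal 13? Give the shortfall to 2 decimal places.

1.48 bits

N_eff = (71.10 − 1.76)/6.02 = 11.5183 bits.
Shortfall = 13 − 11.5183 = 1.4817 bits.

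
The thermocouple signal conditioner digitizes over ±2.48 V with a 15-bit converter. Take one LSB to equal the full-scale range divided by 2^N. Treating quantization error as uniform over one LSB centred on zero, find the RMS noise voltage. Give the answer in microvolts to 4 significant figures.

43.70 µV

The full-scale span is 2.48 − (-2.48) = 4.96 V.
One LSB is 4.96 V / 32768 = 151.367 µV.
V_rms = LSB/√12 = 151.367 µV / √12 = 43.70 µV.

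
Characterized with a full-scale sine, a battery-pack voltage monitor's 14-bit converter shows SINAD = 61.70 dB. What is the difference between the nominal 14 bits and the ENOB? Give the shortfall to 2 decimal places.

4.04 bits

ENOB = (SINAD − 1.76)/6.02 = (61.70 − 1.76)/6.02 = 9.9568 bits.
14 − 9.9568 = 4.04 bits below nominal.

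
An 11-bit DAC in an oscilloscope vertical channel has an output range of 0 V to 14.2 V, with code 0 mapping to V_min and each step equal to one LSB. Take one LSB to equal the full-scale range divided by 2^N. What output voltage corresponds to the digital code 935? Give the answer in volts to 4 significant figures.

6.483 V

Span = 14.2 V. LSB = 14.2 V / 2^11.
V_out = 0 + 935 × (14.2/2048) V
      = 0 + 6.48291 = 6.48291 V.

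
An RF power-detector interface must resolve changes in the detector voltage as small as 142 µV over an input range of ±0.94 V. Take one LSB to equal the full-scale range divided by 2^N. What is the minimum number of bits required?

14 bits

The full-scale span is 0.94 − (-0.94) = 1.88 V.
Need 2^N ≥ 1.88 V / 142 µV = 13240 → N_min = 14.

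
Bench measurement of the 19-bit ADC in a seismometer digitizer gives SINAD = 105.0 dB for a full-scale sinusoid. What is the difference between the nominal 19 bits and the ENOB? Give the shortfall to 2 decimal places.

N_eff = (105.0 − 1.76)/6.02 = 17.1495 bits.
Lost resolution: 19 − 17.1495 = 1.8505 bits.

1.85 bits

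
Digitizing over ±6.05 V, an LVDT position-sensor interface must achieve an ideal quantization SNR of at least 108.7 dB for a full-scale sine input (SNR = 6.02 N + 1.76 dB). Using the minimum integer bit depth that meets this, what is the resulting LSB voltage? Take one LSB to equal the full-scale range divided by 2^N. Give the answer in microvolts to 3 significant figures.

Full-scale range = 6.05 V − (-6.05 V) = 12.1 V.
6.02 N + 1.76 ≥ 108.7 gives N ≥ 17.764, so the minimum integer is 18.
LSB = 12.1 V / 2^18 = 46.2 µV.

46.2 µV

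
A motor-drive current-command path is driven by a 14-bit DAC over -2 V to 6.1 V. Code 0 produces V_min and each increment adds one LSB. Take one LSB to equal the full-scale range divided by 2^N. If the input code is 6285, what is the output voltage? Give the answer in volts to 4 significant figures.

1.107 V

The full-scale span is 6.1 − (-2) = 8.1 V. LSB = 8.1 V / 2^14.
V_out = -2 + 6285 × (8.1/16384) V
      = -2 + 3.10721 = 1.10721 V.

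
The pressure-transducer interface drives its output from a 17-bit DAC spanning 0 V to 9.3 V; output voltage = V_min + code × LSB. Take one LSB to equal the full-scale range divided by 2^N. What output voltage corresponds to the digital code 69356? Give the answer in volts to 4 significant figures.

4.921 V

V_FS = 9.3 V. LSB = 9.3 V / 2^17.
V_out = 0 + 69356 × (9.3/131072) V
      = 0 V + 4.92104 V = 4.92104 V.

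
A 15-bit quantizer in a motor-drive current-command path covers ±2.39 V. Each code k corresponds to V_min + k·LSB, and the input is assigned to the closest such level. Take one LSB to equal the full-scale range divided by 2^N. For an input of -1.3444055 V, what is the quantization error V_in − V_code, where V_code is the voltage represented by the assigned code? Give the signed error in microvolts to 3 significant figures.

The full-scale span is 2.39 − (-2.39) = 4.78 V. LSB = 4.78 V / 2^15 ≈ 145.9 µV.
(-1.3444055 − (-2.39)) / LSB = 1.0455945 × 32768/4.78 = 7167.7909. Nearest integer: k = 7168.
V_code = -2.39 + (7168/32768) × 4.78 = -1.3443750000 V.
V_in − V_code = -1.3444055 − (-1.3443750000) = −30.5 µV.

−30.5 µV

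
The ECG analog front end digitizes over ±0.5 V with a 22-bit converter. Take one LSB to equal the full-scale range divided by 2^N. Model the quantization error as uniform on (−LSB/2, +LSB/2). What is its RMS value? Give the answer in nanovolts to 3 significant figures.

Span: 0.5 V − (-0.5 V) = 1 V.
Step size = 1/4194304 V = 238.42 nV.
σ_q = LSB/√12 = 238.42 nV/3.4641 = 68.8 nV.

68.8 nV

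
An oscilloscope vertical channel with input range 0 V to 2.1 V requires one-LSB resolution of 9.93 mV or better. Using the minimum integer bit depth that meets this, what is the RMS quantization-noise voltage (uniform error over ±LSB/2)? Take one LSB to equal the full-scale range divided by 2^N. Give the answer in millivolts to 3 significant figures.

2.37 mV

Full-scale range = 2.1 V.
Required number of levels: 2.1/9.93 mV = 211.48; smallest N with 2^N ≥ that is 8.
Step size = 2.1/256 V = 8.2031 mV.
RMS noise = LSB/√12 = 2.37 mV.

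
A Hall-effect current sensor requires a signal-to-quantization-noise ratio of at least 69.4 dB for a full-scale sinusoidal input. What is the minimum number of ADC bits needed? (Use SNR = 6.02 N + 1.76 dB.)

12 bits

6.02 N + 1.76 ≥ 69.4 gives N ≥ 11.236, so the minimum integer is 12.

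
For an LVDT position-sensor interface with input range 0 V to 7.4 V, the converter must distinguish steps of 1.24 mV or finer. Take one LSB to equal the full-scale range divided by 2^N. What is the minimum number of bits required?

V_FS = 7.4 V.
Need 2^N ≥ 7.4 V / 1.24 mV = 5968 → N_min = 13.

13 bits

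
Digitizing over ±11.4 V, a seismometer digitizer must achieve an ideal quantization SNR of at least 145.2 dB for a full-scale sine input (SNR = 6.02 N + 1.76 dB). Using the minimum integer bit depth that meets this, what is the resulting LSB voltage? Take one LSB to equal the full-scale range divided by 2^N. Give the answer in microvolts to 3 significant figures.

Range = 11.4 − (-11.4) = 22.8 V.
N ≥ (145.2 − 1.76)/6.02 = 23.827 → N_min = 24.
One LSB is 22.8 V / 16777216 = 1.36 µV.

1.36 µV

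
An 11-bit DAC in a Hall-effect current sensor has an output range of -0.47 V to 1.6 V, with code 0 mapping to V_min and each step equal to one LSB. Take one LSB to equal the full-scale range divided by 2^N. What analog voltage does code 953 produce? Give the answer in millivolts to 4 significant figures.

493.2 mV

The full-scale span is 1.6 − (-0.47) = 2.07 V. LSB = 2.07 V / 2^11.
Output = V_min + (953/2048) × range = -0.47 + 0.465332 × 2.07 V
      = -0.47 + 0.963237 = 0.493237 V.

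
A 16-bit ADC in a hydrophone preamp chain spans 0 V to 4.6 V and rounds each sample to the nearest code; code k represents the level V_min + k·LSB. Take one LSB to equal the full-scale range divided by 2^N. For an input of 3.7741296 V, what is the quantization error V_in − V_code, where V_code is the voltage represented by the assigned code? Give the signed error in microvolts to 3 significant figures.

Span = 4.6 V. LSB = 4.6 V / 2^16 ≈ 70.19 µV.
(3.7741296 − (0)) / LSB = 3.7741296 × 65536/4.6 = 53769.8603. Nearest integer: k = 53770.
Reconstructed level: 0 + 53770 × 4.6/65536 V = 3.7741394043 V.
e = 3.7741296 − (3.7741394043) = −9.80 µV.

−9.80 µV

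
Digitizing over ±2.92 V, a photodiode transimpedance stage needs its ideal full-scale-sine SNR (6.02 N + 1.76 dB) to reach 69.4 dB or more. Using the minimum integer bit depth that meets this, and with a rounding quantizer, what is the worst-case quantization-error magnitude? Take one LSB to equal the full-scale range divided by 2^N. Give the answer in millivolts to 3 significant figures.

0.713 mV

Range = 2.92 − (-2.92) = 5.84 V.
N ≥ (69.4 − 1.76)/6.02 = 11.236 → N_min = 12.
Step size = 5.84/4096 V = 1.4258 mV.
Half an LSB is 0.713 mV.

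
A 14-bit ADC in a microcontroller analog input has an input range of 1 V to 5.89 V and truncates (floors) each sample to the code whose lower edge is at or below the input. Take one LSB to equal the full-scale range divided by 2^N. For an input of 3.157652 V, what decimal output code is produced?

Range = 5.89 − (1) = 4.89 V. LSB = 4.89 V / 2^14 ≈ 298.5 µV.
code = ⌊(V_in − V_min)/LSB⌋ = ⌊(V_in − V_min) × 2^14 / range⌋
     = ⌊(3.157652 − (1)) × 16384 / 4.89⌋ = ⌊2.157652 × 16384/4.89⌋
     = ⌊7229.237⌋ = 7229.

7229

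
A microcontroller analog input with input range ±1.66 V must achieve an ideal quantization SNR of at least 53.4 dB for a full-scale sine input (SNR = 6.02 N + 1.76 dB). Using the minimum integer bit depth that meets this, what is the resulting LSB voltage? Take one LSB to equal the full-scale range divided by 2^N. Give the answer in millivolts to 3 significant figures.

Span: 1.66 V − (-1.66 V) = 3.32 V.
6.02 N + 1.76 ≥ 53.4 gives N ≥ 8.578, so the minimum integer is 9.
LSB = 3.32 V ÷ 2^9 = 3.32/512 V = 6.48 mV.

6.48 mV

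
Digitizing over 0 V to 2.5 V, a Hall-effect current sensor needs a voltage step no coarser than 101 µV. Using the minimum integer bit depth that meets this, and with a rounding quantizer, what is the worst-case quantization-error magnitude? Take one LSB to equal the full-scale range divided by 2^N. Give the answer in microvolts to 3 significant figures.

Full-scale range = 2.5 V.
Required number of levels: 2.5/101 µV = 24752; smallest N with 2^N ≥ that is 15.
One LSB is 2.5 V / 32768 = 76.294 µV.
|e|_max = LSB/2 = 38.1 µV.

38.1 µV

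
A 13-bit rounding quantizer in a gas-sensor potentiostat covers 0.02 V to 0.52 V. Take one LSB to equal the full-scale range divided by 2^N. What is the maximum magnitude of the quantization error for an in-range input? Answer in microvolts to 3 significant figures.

Range = 0.52 − (0.02) = 0.5 V.
One LSB is 0.5 V / 8192 = 61.035 µV.
A rounding quantizer has |error| ≤ LSB/2 = 30.5 µV.

30.5 µV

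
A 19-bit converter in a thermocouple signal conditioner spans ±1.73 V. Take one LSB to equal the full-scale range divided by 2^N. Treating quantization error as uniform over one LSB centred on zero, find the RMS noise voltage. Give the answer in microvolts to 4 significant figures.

Full-scale range = 1.73 V − (-1.73 V) = 3.46 V.
LSB = 3.46 V ÷ 2^19 = 3.46/524288 V = 6.59943 µV.
V_rms = LSB/√12 = 6.59943 µV / √12 = 1.905 µV.

1.905 µV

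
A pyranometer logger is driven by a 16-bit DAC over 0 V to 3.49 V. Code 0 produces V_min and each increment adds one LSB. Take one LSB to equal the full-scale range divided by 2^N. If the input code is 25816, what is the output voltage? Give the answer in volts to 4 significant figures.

Full-scale range = 3.49 V. LSB = 3.49 V / 2^16.
V_out = V_min + code × LSB = 0 V + 25816 × 3.49 V / 65536
      = 0 + 1.37478 = 1.37478 V.

1.375 V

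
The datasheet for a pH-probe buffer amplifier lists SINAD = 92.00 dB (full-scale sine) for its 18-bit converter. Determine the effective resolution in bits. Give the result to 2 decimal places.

14.99 bits

ENOB = (SINAD − 1.76) / 6.02 = (92.00 − 1.76) / 6.02 = 90.24 / 6.02 = 14.9900.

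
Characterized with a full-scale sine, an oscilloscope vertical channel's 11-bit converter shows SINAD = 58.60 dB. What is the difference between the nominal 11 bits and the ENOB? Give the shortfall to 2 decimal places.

1.56 bits

ENOB = (SINAD − 1.76)/6.02 = (58.60 − 1.76)/6.02 = 9.4419 bits.
11 − 9.4419 = 1.56 bits below nominal.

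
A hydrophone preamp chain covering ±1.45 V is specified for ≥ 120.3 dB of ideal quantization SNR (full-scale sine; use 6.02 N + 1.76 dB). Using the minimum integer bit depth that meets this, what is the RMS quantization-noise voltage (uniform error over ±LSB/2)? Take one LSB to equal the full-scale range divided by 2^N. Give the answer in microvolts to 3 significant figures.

Range = 1.45 − (-1.45) = 2.9 V.
N ≥ (120.3 − 1.76)/6.02 = 19.691 → N_min = 20.
LSB = 2.9 V ÷ 2^20 = 2.9/1048576 V = 2.7657 µV.
RMS noise = LSB/√12 = 0.798 µV.

0.798 µV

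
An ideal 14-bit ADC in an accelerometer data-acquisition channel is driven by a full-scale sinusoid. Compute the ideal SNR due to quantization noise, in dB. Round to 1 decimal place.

Ideal quantization SNR: 6.02 × 14 + 1.76 dB = 86.0 dB.

86.0 dB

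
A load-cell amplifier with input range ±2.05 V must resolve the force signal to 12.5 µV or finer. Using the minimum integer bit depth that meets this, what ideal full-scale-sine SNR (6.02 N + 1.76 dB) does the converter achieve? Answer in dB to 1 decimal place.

116.1 dB

The full-scale span is 2.05 − (-2.05) = 4.1 V.
4.1 V / 12.5 µV = 328000. Since 2^18 = 262144 and 2^19 = 524288, N = 19.
6.02(19) + 1.76 = 116.14 dB.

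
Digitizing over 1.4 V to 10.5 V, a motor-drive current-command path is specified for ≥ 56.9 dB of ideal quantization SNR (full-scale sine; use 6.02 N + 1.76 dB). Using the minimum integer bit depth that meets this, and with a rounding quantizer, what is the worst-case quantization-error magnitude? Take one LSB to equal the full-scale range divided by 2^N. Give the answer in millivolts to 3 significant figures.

Range = 10.5 − (1.4) = 9.1 V.
N ≥ (56.9 − 1.76)/6.02 = 9.159 → N_min = 10.
Step size = 9.1/1024 V = 8.8867 mV.
Max error for round-to-nearest is LSB/2 = 4.44 mV.

4.44 mV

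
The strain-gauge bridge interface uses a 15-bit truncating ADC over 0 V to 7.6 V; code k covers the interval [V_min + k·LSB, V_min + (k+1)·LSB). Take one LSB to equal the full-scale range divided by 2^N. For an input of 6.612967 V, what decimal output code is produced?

28512

Range is 7.6 V. LSB = 7.6 V / 2^15 ≈ 231.9 µV.
V_in − V_min = 6.612967 − (0) = 6.612967 V.
Divide by LSB: 6.612967 × 32768/7.6 = 28512.3293.
Truncating gives code 28512.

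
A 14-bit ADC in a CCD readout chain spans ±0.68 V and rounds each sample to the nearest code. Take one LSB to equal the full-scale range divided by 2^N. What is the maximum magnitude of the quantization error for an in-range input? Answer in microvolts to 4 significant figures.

41.50 µV

The full-scale span is 0.68 − (-0.68) = 1.36 V.
LSB = 1.36 V / 2^14 = 83.0078 µV.
Worst-case error for round-to-nearest is half an LSB: 41.50 µV.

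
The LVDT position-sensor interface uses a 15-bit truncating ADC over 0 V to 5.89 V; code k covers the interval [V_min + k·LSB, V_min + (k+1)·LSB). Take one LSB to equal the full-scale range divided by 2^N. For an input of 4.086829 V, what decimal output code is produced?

Full-scale range = 5.89 V. LSB = 5.89 V / 2^15 ≈ 179.7 µV.
code = ⌊(V_in − V_min)/LSB⌋ = ⌊(V_in − V_min) × 2^15 / range⌋
     = ⌊(4.086829 − (0)) × 32768 / 5.89⌋ = ⌊4.086829 × 32768/5.89⌋
     = ⌊22736.369⌋ = 22736.

22736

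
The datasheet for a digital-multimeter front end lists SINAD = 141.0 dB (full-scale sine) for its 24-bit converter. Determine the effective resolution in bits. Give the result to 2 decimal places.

23.13 bits

ENOB = (141.0 − 1.76)/6.02 = 23.1296 bits.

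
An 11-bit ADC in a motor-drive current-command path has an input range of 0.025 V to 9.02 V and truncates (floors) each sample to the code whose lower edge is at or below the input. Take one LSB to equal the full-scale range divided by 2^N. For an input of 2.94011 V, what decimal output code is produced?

663

Span: 9.02 V − (0.025 V) = 8.995 V. LSB = 8.995 V / 2^11 ≈ 4.392 mV.
V_in − V_min = 2.94011 − (0.025) = 2.91511 V.
Divide by LSB: 2.91511 × 2048/8.995 = 663.7182.
Truncating gives code 663.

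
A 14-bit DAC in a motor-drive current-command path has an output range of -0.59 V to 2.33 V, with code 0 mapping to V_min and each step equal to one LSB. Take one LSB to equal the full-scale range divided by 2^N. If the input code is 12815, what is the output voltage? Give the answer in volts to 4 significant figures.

Full-scale range = 2.33 V − (-0.59 V) = 2.92 V. LSB = 2.92 V / 2^14.
Output = V_min + (12815/16384) × range = -0.59 + 0.782166 × 2.92 V
      = -0.59 + 2.28392 = 1.69392 V.

1.694 V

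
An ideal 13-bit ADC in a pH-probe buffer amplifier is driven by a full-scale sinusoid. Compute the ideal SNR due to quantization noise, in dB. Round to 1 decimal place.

Ideal quantization SNR: 6.02 × 13 + 1.76 dB = 80.0 dB.

80.0 dB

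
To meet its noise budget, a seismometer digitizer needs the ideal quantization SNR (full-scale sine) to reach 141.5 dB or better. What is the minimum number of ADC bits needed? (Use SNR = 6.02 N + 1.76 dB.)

N ≥ (141.5 − 1.76)/6.02 = 23.213 → N_min = 24.

24 bits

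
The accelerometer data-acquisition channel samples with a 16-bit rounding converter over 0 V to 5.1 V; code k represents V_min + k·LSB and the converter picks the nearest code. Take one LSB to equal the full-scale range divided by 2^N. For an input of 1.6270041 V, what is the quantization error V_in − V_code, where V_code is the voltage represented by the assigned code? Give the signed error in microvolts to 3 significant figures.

+25.0 µV

Full-scale range = 5.1 V. LSB = 5.1 V / 2^16 ≈ 77.82 µV.
(V_in − V_min)/LSB = (1.6270041 − (0)) × 65536/5.1 = 20907.3217 → nearest code k = 20907.
V_code = V_min + k × range/2^16 = 0 + 20907 × 5.1/65536 = 1.6269790649 V.
e = 1.6270041 − (1.6269790649) = +25.0 µV.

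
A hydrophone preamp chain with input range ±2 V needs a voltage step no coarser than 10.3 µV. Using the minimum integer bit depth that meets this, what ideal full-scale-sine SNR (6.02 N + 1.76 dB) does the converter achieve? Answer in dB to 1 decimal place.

116.1 dB

Full-scale range = 2 V − (-2 V) = 4 V.
4 V / 10.3 µV = 388300. Since 2^18 = 262144 and 2^19 = 524288, N = 19.
6.02(19) + 1.76 = 116.14 dB.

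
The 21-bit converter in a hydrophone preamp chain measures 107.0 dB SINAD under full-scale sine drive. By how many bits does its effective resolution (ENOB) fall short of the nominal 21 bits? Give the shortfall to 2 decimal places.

N_eff = (107.0 − 1.76)/6.02 = 17.4817 bits.
Lost resolution: 21 − 17.4817 = 3.5183 bits.

3.52 bits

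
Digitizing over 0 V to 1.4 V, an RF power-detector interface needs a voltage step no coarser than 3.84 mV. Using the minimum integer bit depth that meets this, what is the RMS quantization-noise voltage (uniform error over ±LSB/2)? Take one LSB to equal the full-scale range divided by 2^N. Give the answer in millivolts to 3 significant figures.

0.789 mV

V_FS = 1.4 V.
Levels needed ≥ 1.4/3.84 mV = 364.6. 2^9 = 512 suffices, so N_min = 9.
LSB = 1.4 V / 2^9 = 2.7344 mV.
RMS noise = LSB/√12 = 0.789 mV.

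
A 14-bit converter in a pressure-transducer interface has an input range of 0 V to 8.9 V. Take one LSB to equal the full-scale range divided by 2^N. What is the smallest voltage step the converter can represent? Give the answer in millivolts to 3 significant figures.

Span = 8.9 V.
2^14 = 16384 levels.
Step size = 8.9/16384 V = 0.543 mV.

0.543 mV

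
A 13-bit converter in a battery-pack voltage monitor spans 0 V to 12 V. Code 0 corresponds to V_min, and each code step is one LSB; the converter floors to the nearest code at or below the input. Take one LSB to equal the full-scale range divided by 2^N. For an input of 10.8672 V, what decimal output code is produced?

7418

Span = 12 V. LSB = 12 V / 2^13 ≈ 1.465 mV.
V_in − V_min = 10.8672 − (0) = 10.8672 V.
Divide by LSB: 10.8672 × 8192/12 = 7418.6752.
Truncating gives code 7418.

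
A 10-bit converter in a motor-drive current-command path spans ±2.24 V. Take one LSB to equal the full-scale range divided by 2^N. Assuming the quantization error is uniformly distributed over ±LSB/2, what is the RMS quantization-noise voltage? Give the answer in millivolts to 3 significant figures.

1.26 mV

Range = 2.24 − (-2.24) = 4.48 V.
Step size = 4.48/1024 V = 4.3750 mV.
V_rms = LSB/√12 = 4.3750 mV / √12 = 1.26 mV.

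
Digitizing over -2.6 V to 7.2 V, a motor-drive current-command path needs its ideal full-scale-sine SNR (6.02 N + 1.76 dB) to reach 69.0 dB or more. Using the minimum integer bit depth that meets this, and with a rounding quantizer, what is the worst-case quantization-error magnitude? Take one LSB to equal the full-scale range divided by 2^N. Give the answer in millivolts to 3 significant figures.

1.20 mV

Span: 7.2 V − (-2.6 V) = 9.8 V.
N ≥ (69.0 − 1.76)/6.02 = 11.169 → N_min = 12.
One LSB is 9.8 V / 4096 = 2.3926 mV.
Half an LSB is 1.20 mV.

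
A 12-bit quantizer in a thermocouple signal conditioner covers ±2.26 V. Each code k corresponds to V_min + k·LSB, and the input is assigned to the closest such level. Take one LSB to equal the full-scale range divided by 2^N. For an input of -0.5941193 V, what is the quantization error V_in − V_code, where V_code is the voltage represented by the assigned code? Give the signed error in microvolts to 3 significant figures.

Full-scale range = 2.26 V − (-2.26 V) = 4.52 V. LSB = 4.52 V / 2^12 ≈ 1.104 mV.
Position in LSBs: (-0.5941193 − (-2.26)) × 4096/4.52 = 1509.6122; rounding gives k = 1510.
V_code = -2.26 + (1510/4096) × 4.52 = -0.5936914063 V.
e = -0.5941193 − (-0.5936914063) = −428 µV.

−428 µV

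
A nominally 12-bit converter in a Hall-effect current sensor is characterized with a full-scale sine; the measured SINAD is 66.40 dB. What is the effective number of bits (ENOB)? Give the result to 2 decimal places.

10.74 bits

(66.40 − 1.76) / 6.02 = 64.64/6.02 = 10.7375 effective bits.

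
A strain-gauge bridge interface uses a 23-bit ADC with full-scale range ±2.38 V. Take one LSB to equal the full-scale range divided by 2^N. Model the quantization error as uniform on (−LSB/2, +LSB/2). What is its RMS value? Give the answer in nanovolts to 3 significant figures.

164 nV

The full-scale span is 2.38 − (-2.38) = 4.76 V.
LSB = 4.76 V ÷ 2^23 = 4.76/8388608 V = 0.56744 µV.
V_rms = LSB/√12 = 0.56744 µV / √12 = 164 nV.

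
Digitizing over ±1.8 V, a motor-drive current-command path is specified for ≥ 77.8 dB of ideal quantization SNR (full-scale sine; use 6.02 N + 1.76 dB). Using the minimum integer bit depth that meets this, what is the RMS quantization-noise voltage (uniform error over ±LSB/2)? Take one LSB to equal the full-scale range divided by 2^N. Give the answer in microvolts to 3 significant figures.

Range = 1.8 − (-1.8) = 3.6 V.
Solving 6.02 N ≥ 77.8 − 1.76: N ≥ 12.631. Round up → N = 13.
Step size = 3.6/8192 V = 439.45 µV.
σ_q = LSB/√12 = 439.45 µV/3.4641 = 127 µV.

127 µV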